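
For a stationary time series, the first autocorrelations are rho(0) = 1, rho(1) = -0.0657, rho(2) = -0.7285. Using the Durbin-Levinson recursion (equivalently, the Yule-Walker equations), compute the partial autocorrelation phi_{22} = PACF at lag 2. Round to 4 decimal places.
\phi_{22} = -0.7360

The PACF at lag k is phi_{kk}, the last component of the solution
to the Yule-Walker system G_k phi = r_k where
  (G_k)_{ij} = rho(|i - j|), (r_k)_i = rho(i), i,j = 1..k.
Equivalently, Durbin-Levinson gives phi_{kk} iteratively:
  phi_{11} = rho(1)
  phi_{kk} = [rho(k) - sum_{j=1..k-1} phi_{k-1,j} rho(k-j)]
            / [1 - sum_{j=1..k-1} phi_{k-1,j} rho(j)],
  phi_{k,j} = phi_{k-1,j} - phi_{kk} phi_{k-1,k-j},  j = 1..k-1.
Step k = 1:
  phi_11 = rho(1) = -0.0657.
Step k = 2:
  phi_22 = [rho(2) - phi_11 rho(1)] / [1 - phi_11 rho(1)] = [-0.7285 - (-0.0657)(-0.0657)] / [1 - (-0.0657)(-0.0657)]
         = -0.73281649 / 0.99568351 = -0.736.
Therefore phi_{22} = -0.7360.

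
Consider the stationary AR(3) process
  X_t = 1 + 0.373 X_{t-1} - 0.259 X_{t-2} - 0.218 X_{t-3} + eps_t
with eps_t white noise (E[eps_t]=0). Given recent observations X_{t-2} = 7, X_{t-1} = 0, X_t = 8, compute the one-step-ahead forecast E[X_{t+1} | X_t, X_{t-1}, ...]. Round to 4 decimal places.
E[X_{t+1} \mid \mathcal F_t] = 2.4580

For an AR(p) model X_t = c + sum_i phi_i X_{t-i} + eps_t, the
one-step-ahead conditional mean is
  E[X_{t+1} | X_t, ...] = c + sum_i phi_i X_{t+1-i}.
Substitute known values:
  E[X_{t+1} | ...] = 1 + (0.373) * (8) + (-0.259) * (0) + (-0.218) * (7)
                   = 2.4580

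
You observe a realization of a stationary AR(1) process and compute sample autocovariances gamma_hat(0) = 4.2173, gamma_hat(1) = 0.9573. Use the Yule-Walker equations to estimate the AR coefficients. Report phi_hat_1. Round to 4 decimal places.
\hat\phi_{1} = 0.2270

The Yule-Walker equations for an AR(p) process read, in matrix form,
  Gamma_p phi = r_p,   with   (Gamma_p)_{ij} = gamma(|i - j|),
                       (r_p)_i = gamma(i),   i,j = 1..p.
Substitute the sample gammas (Toeplitz matrix and right-hand side of size 1):
  Gamma_p = [[4.2173]]
  r_p     = [0.9573]
With p = 1 this is the single equation gamma(0) phi_1 = gamma(1):
  phi_hat_1 = gamma(1) / gamma(0) = 0.9573 / 4.2173 = 0.2270.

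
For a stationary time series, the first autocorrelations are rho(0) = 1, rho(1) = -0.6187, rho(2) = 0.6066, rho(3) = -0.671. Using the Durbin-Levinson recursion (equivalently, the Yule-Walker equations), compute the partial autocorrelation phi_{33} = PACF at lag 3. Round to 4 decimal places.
\phi_{33} = -0.3870

The PACF at lag k is phi_{kk}, the last component of the solution
to the Yule-Walker system G_k phi = r_k where
  (G_k)_{ij} = rho(|i - j|), (r_k)_i = rho(i), i,j = 1..k.
Equivalently, Durbin-Levinson gives phi_{kk} iteratively:
  phi_{11} = rho(1)
  phi_{kk} = [rho(k) - sum_{j=1..k-1} phi_{k-1,j} rho(k-j)]
            / [1 - sum_{j=1..k-1} phi_{k-1,j} rho(j)],
  phi_{k,j} = phi_{k-1,j} - phi_{kk} phi_{k-1,k-j},  j = 1..k-1.
Step k = 1:
  phi_11 = rho(1) = -0.6187.
Step k = 2:
  phi_22 = [rho(2) - phi_11 rho(1)] / [1 - phi_11 rho(1)] = [0.6066 - (-0.6187)(-0.6187)] / [1 - (-0.6187)(-0.6187)]
         = 0.22381031 / 0.61721031 = 0.362616.
  Update: phi_21 = phi_11 - phi_22 phi_11 = -0.6187 - (0.362616)(-0.6187) = -0.39435.
Step k = 3:
  phi_33 = [rho(3) - phi_21 rho(2) - phi_22 rho(1)] / [1 - phi_21 rho(1) - phi_22 rho(2)]
    numerator   = -0.671 - (-0.39435)(0.6066) - (0.362616)(-0.6187) = -0.2074371
    denominator = 1 - (-0.39435)(-0.6187) - (0.362616)(0.6066) = 0.53605312
  phi_33 = -0.2074371 / 0.53605312 = -0.387.
Therefore phi_{33} = -0.3870.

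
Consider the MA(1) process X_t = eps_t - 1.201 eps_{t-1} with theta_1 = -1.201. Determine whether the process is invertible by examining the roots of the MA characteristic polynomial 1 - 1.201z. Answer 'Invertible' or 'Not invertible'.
\text{Not invertible}

The MA(q) characteristic polynomial is P(z) = 1 - 1.201z.
Invertibility requires all roots to lie outside the unit circle, i.e. |z| > 1 for every root.
This is linear in z: 1 + (-1.201) z = 0  =>  z = -1/(-1.201) = 0.832639,  |z| = 0.832639.
Moduli of all roots: 0.8326.
All moduli strictly greater than 1? No.
Verdict: Not invertible.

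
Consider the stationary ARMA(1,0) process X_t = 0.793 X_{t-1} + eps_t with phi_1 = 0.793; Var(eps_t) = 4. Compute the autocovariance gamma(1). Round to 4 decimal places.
\gamma(1) = 8.5464

Multiply the model equation by X_{t-k} and take expectations. With theta_0 = psi_0 = 1 and psi_j the MA(infinity) weights, this gives
  gamma(k) - sum_i phi_i gamma(k-i) = c_k,
  c_k = sigma^2 * sum_{j=k..q} theta_j psi_{j-k}   (c_k = 0 for k > q),
using gamma(-m) = gamma(m).
Pure AR (q = 0): c_0 = sigma^2 = 4, c_k = 0 for k >= 1.
Equations for k = 0 and k = 1 (AR order 1):
  gamma(0) = phi_1 gamma(1) + c_0
  gamma(1) = phi_1 gamma(0) + c_1
Substituting the second into the first: gamma(0) (1 - phi_1^2) = c_0 + phi_1 c_1, so
  gamma(0) = c_0 / (1 - phi_1^2) = 4 / (1 - (0.793)^2) = 4 / 0.371151 = 10.777285.
  gamma(1) = phi_1 gamma(0) = (0.793)(10.777285) = 8.546387.
Therefore gamma(1) = 8.5464 (to 4 decimal places).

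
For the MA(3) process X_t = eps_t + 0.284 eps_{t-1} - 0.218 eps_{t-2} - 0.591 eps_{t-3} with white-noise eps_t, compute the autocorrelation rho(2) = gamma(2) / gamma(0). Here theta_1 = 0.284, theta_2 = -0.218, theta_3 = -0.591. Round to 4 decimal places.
\rho(2) = -0.2612

For an MA(q) process with theta_0 = 1, the autocovariance is
  gamma(k) = sigma^2 * sum_{i=0..q-k} theta_i * theta_{i+k},
and rho(k) = gamma(k) / gamma(0). Sigma^2 cancels.
  numerator   = (1)*(-0.218) + (0.284)*(-0.591) = -0.385844.
  denominator = (1)^2 + (0.284)^2 + (-0.218)^2 + (-0.591)^2 = 1.477461.
  rho(2) = -0.385844 / 1.477461 = -0.2612.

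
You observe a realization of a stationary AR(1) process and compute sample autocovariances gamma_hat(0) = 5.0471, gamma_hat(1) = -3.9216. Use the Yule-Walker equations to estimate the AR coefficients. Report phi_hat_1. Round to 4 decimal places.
\hat\phi_{1} = -0.7770

The Yule-Walker equations for an AR(p) process read, in matrix form,
  Gamma_p phi = r_p,   with   (Gamma_p)_{ij} = gamma(|i - j|),
                       (r_p)_i = gamma(i),   i,j = 1..p.
Substitute the sample gammas (Toeplitz matrix and right-hand side of size 1):
  Gamma_p = [[5.0471]]
  r_p     = [-3.9216]
With p = 1 this is the single equation gamma(0) phi_1 = gamma(1):
  phi_hat_1 = gamma(1) / gamma(0) = -3.9216 / 5.0471 = -0.7770.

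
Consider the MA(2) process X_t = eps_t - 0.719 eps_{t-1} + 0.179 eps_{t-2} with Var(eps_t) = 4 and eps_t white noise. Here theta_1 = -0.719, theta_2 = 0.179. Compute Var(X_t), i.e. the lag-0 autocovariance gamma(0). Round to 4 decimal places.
\gamma(0) = 6.1960

For an MA(q) process X_t = eps_t + sum_i theta_i eps_{t-i} with
Var(eps_t) = sigma^2, the variance is
  gamma(0) = sigma^2 * (1 + sum_i theta_i^2).
  sum_i theta_i^2 = (-0.719)^2 + (0.179)^2 = 0.516961 + 0.032041 = 0.549002.
  gamma(0) = 4 * (1 + 0.549002) = 4 * 1.549002 = 6.196008, which rounds to 6.1960.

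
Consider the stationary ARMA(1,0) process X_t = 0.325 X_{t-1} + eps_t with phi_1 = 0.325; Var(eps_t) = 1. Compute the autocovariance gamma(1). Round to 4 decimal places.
\gamma(1) = 0.3634

Multiply the model equation by X_{t-k} and take expectations. With theta_0 = psi_0 = 1 and psi_j the MA(infinity) weights, this gives
  gamma(k) - sum_i phi_i gamma(k-i) = c_k,
  c_k = sigma^2 * sum_{j=k..q} theta_j psi_{j-k}   (c_k = 0 for k > q),
using gamma(-m) = gamma(m).
Pure AR (q = 0): c_0 = sigma^2 = 1, c_k = 0 for k >= 1.
Equations for k = 0 and k = 1 (AR order 1):
  gamma(0) = phi_1 gamma(1) + c_0
  gamma(1) = phi_1 gamma(0) + c_1
Substituting the second into the first: gamma(0) (1 - phi_1^2) = c_0 + phi_1 c_1, so
  gamma(0) = c_0 / (1 - phi_1^2) = 1 / (1 - (0.325)^2) = 1 / 0.894375 = 1.118099.
  gamma(1) = phi_1 gamma(0) = (0.325)(1.118099) = 0.363382.
Therefore gamma(1) = 0.3634 (to 4 decimal places).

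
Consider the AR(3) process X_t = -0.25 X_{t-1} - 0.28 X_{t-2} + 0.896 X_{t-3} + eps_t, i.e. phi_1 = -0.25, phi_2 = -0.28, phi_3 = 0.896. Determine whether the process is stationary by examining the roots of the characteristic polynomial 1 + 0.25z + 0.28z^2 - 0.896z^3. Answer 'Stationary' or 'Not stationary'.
\text{Not stationary}

The AR(p) characteristic polynomial is P(z) = 1 + 0.25z + 0.28z^2 - 0.896z^3.
Stationarity requires all roots to lie outside the unit circle, i.e. |z| > 1 for every root.
Degree 3: look for a simple real root z0 first, then factor out (1 - z/z0) and solve the remaining quadratic.
Testing z0 = 1.25: P(1.25) = 1 + (0.25)(1.25) + (0.28)(1.25)^2 + (-0.896)(1.25)^3
  = 1 + (0.3125) + (0.4375) + (-1.75) = 0.  So z_0 = 1.25 is a root, |z_0| = 1.25.
Divide out the factor (1 - 0.8 z) = (1 - z/z0) (since 1/z0 = 0.8):
  P(z) = (1 - 0.8 z)(1 + (1.05) z + (1.12) z^2)
  [check: z-coef 1.05 - (0.8) = 0.25; z^2-coef 1.12 - (0.8)(1.05) = 0.28; z^3-coef -(0.8)(1.12) = -0.896.]
Remaining roots from the quadratic factor 1 + (1.05) z + (1.12) z^2:
  Set 1 + (1.05) z + (1.12) z^2 = 0, i.e. a z^2 + b z + c = 0 with a = 1.12, b = 1.05, c = 1.
  Discriminant D = b^2 - 4ac = (1.05)^2 - 4*(1.12)*1 = 1.1025 - (4.48) = -3.3775.
  D < 0, so the roots are the complex-conjugate pair z = (-b +/- i sqrt(-D)) / (2a) = -0.4688 +/- 0.8204i.
  For a conjugate pair |z|^2 = z * conj(z) = (product of roots) = c/a = 1/(1.12) = 0.892857, so |z| = sqrt(0.892857) = 0.9449 for both roots.
Moduli of all roots: 1.2500, 0.9449, 0.9449.
All moduli strictly greater than 1? No.
Verdict: Not stationary.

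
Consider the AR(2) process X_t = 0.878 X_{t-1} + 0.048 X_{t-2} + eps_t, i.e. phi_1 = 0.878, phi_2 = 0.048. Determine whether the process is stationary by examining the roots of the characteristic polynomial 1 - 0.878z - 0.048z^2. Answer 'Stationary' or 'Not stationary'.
\text{Stationary}

The AR(p) characteristic polynomial is P(z) = 1 - 0.878z - 0.048z^2.
Stationarity requires all roots to lie outside the unit circle, i.e. |z| > 1 for every root.
Set 1 + (-0.878) z + (-0.048) z^2 = 0, i.e. a z^2 + b z + c = 0 with a = -0.048, b = -0.878, c = 1.
Discriminant D = b^2 - 4ac = (-0.878)^2 - 4*(-0.048)*1 = 0.770884 - (-0.192) = 0.962884.
D >= 0, so the roots are real: z = (-b +/- sqrt(D)) / (2a) = (0.878 +/- 0.981267) / (-0.096).
  z_1 = (0.878 + 0.981267) / (-0.096) = -19.3674,   |z_1| = 19.3674.
  z_2 = (0.878 - 0.981267) / (-0.096) = 1.0757,   |z_2| = 1.0757.
Moduli of all roots: 19.3674, 1.0757.
All moduli strictly greater than 1? Yes.
Verdict: Stationary.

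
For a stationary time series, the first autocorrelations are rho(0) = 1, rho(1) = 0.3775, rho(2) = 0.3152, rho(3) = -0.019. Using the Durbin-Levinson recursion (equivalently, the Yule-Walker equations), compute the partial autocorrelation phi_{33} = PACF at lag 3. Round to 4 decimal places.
\phi_{33} = -0.2310

The PACF at lag k is phi_{kk}, the last component of the solution
to the Yule-Walker system G_k phi = r_k where
  (G_k)_{ij} = rho(|i - j|), (r_k)_i = rho(i), i,j = 1..k.
Equivalently, Durbin-Levinson gives phi_{kk} iteratively:
  phi_{11} = rho(1)
  phi_{kk} = [rho(k) - sum_{j=1..k-1} phi_{k-1,j} rho(k-j)]
            / [1 - sum_{j=1..k-1} phi_{k-1,j} rho(j)],
  phi_{k,j} = phi_{k-1,j} - phi_{kk} phi_{k-1,k-j},  j = 1..k-1.
Step k = 1:
  phi_11 = rho(1) = 0.3775.
Step k = 2:
  phi_22 = [rho(2) - phi_11 rho(1)] / [1 - phi_11 rho(1)] = [0.3152 - (0.3775)(0.3775)] / [1 - (0.3775)(0.3775)]
         = 0.17269375 / 0.85749375 = 0.201394.
  Update: phi_21 = phi_11 - phi_22 phi_11 = 0.3775 - (0.201394)(0.3775) = 0.301474.
Step k = 3:
  phi_33 = [rho(3) - phi_21 rho(2) - phi_22 rho(1)] / [1 - phi_21 rho(1) - phi_22 rho(2)]
    numerator   = -0.019 - (0.301474)(0.3152) - (0.201394)(0.3775) = -0.19005066
    denominator = 1 - (0.301474)(0.3775) - (0.201394)(0.3152) = 0.82271433
  phi_33 = -0.19005066 / 0.82271433 = -0.231.
Therefore phi_{33} = -0.2310.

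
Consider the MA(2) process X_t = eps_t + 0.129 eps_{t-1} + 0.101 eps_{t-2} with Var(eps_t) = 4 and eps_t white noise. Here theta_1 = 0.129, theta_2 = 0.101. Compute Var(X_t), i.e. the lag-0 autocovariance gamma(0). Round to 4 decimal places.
\gamma(0) = 4.1074

For an MA(q) process X_t = eps_t + sum_i theta_i eps_{t-i} with
Var(eps_t) = sigma^2, the variance is
  gamma(0) = sigma^2 * (1 + sum_i theta_i^2).
  sum_i theta_i^2 = (0.129)^2 + (0.101)^2 = 0.016641 + 0.010201 = 0.026842.
  gamma(0) = 4 * (1 + 0.026842) = 4 * 1.026842 = 4.107368, which rounds to 4.1074.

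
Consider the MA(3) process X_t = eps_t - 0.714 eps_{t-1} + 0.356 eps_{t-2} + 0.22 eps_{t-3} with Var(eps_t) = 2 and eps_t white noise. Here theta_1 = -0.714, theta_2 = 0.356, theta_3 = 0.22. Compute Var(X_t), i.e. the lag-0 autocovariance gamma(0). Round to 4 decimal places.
\gamma(0) = 3.3699

For an MA(q) process X_t = eps_t + sum_i theta_i eps_{t-i} with
Var(eps_t) = sigma^2, the variance is
  gamma(0) = sigma^2 * (1 + sum_i theta_i^2).
  sum_i theta_i^2 = (-0.714)^2 + (0.356)^2 + (0.22)^2 = 0.509796 + 0.126736 + 0.0484 = 0.684932.
  gamma(0) = 2 * (1 + 0.684932) = 2 * 1.684932 = 3.369864, which rounds to 3.3699.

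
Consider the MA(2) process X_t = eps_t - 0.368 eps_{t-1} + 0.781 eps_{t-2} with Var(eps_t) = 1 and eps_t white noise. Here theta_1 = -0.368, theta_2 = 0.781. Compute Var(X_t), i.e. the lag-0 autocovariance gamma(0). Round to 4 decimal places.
\gamma(0) = 1.7454

For an MA(q) process X_t = eps_t + sum_i theta_i eps_{t-i} with
Var(eps_t) = sigma^2, the variance is
  gamma(0) = sigma^2 * (1 + sum_i theta_i^2).
  sum_i theta_i^2 = (-0.368)^2 + (0.781)^2 = 0.135424 + 0.609961 = 0.745385.
  gamma(0) = 1 * (1 + 0.745385) = 1 * 1.745385 = 1.745385, which rounds to 1.7454.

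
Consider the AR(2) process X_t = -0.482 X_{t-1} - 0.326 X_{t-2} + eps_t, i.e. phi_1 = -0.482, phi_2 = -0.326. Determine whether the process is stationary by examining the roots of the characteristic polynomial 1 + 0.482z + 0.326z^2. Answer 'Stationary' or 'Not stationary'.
\text{Stationary}

The AR(p) characteristic polynomial is P(z) = 1 + 0.482z + 0.326z^2.
Stationarity requires all roots to lie outside the unit circle, i.e. |z| > 1 for every root.
Set 1 + (0.482) z + (0.326) z^2 = 0, i.e. a z^2 + b z + c = 0 with a = 0.326, b = 0.482, c = 1.
Discriminant D = b^2 - 4ac = (0.482)^2 - 4*(0.326)*1 = 0.232324 - (1.304) = -1.071676.
D < 0, so the roots are the complex-conjugate pair z = (-b +/- i sqrt(-D)) / (2a) = -0.7393 +/- 1.5878i.
For a conjugate pair |z|^2 = z * conj(z) = (product of roots) = c/a = 1/(0.326) = 3.067485, so |z| = sqrt(3.067485) = 1.7514 for both roots.
Moduli of all roots: 1.7514, 1.7514.
All moduli strictly greater than 1? Yes.
Verdict: Stationary.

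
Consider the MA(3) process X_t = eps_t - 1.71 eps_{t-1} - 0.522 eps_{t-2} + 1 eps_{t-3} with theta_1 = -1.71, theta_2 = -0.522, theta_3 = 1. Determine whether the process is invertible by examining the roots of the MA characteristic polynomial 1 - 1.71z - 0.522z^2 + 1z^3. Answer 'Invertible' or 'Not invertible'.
\text{Not invertible}

The MA(q) characteristic polynomial is P(z) = 1 - 1.71z - 0.522z^2 + 1z^3.
Invertibility requires all roots to lie outside the unit circle, i.e. |z| > 1 for every root.
Degree 3: look for a simple real root z0 first, then factor out (1 - z/z0) and solve the remaining quadratic.
Testing z0 = 1.25: P(1.25) = 1 + (-1.71)(1.25) + (-0.522)(1.25)^2 + (1)(1.25)^3
  = 1 + (-2.1375) + (-0.815625) + (1.953125) = 0.  So z_0 = 1.25 is a root, |z_0| = 1.25.
Divide out the factor (1 - 0.8 z) = (1 - z/z0) (since 1/z0 = 0.8):
  P(z) = (1 - 0.8 z)(1 + (-0.91) z + (-1.25) z^2)
  [check: z-coef -0.91 - (0.8) = -1.71; z^2-coef -1.25 - (0.8)(-0.91) = -0.522; z^3-coef -(0.8)(-1.25) = 1.]
Remaining roots from the quadratic factor 1 + (-0.91) z + (-1.25) z^2:
  Set 1 + (-0.91) z + (-1.25) z^2 = 0, i.e. a z^2 + b z + c = 0 with a = -1.25, b = -0.91, c = 1.
  Discriminant D = b^2 - 4ac = (-0.91)^2 - 4*(-1.25)*1 = 0.8281 - (-5) = 5.8281.
  D >= 0, so the roots are real: z = (-b +/- sqrt(D)) / (2a) = (0.91 +/- 2.414146) / (-2.5).
    z_1 = (0.91 + 2.414146) / (-2.5) = -1.3297,   |z_1| = 1.3297.
    z_2 = (0.91 - 2.414146) / (-2.5) = 0.6017,   |z_2| = 0.6017.
Moduli of all roots: 1.2500, 1.3297, 0.6017.
All moduli strictly greater than 1? No.
Verdict: Not invertible.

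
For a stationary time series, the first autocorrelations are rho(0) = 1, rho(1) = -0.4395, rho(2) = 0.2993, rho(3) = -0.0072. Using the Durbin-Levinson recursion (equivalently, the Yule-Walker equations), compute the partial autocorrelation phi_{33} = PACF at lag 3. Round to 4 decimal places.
\phi_{33} = 0.2079

The PACF at lag k is phi_{kk}, the last component of the solution
to the Yule-Walker system G_k phi = r_k where
  (G_k)_{ij} = rho(|i - j|), (r_k)_i = rho(i), i,j = 1..k.
Equivalently, Durbin-Levinson gives phi_{kk} iteratively:
  phi_{11} = rho(1)
  phi_{kk} = [rho(k) - sum_{j=1..k-1} phi_{k-1,j} rho(k-j)]
            / [1 - sum_{j=1..k-1} phi_{k-1,j} rho(j)],
  phi_{k,j} = phi_{k-1,j} - phi_{kk} phi_{k-1,k-j},  j = 1..k-1.
Step k = 1:
  phi_11 = rho(1) = -0.4395.
Step k = 2:
  phi_22 = [rho(2) - phi_11 rho(1)] / [1 - phi_11 rho(1)] = [0.2993 - (-0.4395)(-0.4395)] / [1 - (-0.4395)(-0.4395)]
         = 0.10613975 / 0.80683975 = 0.13155.
  Update: phi_21 = phi_11 - phi_22 phi_11 = -0.4395 - (0.13155)(-0.4395) = -0.381684.
Step k = 3:
  phi_33 = [rho(3) - phi_21 rho(2) - phi_22 rho(1)] / [1 - phi_21 rho(1) - phi_22 rho(2)]
    numerator   = -0.0072 - (-0.381684)(0.2993) - (0.13155)(-0.4395) = 0.16485417
    denominator = 1 - (-0.381684)(-0.4395) - (0.13155)(0.2993) = 0.79287707
  phi_33 = 0.16485417 / 0.79287707 = 0.2079.
Therefore phi_{33} = 0.2079.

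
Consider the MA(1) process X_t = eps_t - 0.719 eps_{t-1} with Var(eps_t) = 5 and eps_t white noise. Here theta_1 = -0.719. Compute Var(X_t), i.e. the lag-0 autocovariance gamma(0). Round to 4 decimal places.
\gamma(0) = 7.5848

For an MA(q) process X_t = eps_t + sum_i theta_i eps_{t-i} with
Var(eps_t) = sigma^2, the variance is
  gamma(0) = sigma^2 * (1 + sum_i theta_i^2).
  sum_i theta_i^2 = (-0.719)^2 = 0.516961.
  gamma(0) = 5 * (1 + 0.516961) = 5 * 1.516961 = 7.584805, which rounds to 7.5848.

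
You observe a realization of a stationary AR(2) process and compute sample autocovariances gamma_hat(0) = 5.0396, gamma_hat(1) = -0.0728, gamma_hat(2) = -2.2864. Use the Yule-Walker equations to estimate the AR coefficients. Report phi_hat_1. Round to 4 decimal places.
\hat\phi_{1} = -0.0210

The Yule-Walker equations for an AR(p) process read, in matrix form,
  Gamma_p phi = r_p,   with   (Gamma_p)_{ij} = gamma(|i - j|),
                       (r_p)_i = gamma(i),   i,j = 1..p.
Substitute the sample gammas (Toeplitz matrix and right-hand side of size 2):
  Gamma_p = [[5.0396, -0.0728], [-0.0728, 5.0396]]
  r_p     = [-0.0728, -2.2864]
Written out:
  5.0396 phi_1 - 0.0728 phi_2 = -0.0728
  -0.0728 phi_1 + 5.0396 phi_2 = -2.2864
Solve by Cramer's rule:
  det = gamma(0)^2 - gamma(1)^2 = (5.0396)^2 - (-0.0728)^2 = 25.39756816 - 0.00529984 = 25.39226832
  phi_hat_1 = [gamma(1) gamma(0) - gamma(1) gamma(2)] / det = [(-0.0728)(5.0396) - (-0.0728)(-2.2864)] / 25.39226832 = -0.5333328 / 25.39226832 = -0.021
  phi_hat_2 = [gamma(0) gamma(2) - gamma(1)^2] / det = [(5.0396)(-2.2864) - (-0.0728)^2] / 25.39226832 = -11.52784128 / 25.39226832 = -0.454
So phi_hat = [-0.0210, -0.4540].
Therefore phi_hat_1 = -0.0210.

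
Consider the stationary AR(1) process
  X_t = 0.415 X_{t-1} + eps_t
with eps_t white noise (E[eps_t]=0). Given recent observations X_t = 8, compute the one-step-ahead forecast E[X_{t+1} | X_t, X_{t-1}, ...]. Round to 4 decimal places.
E[X_{t+1} \mid \mathcal F_t] = 3.3200

For an AR(p) model X_t = c + sum_i phi_i X_{t-i} + eps_t, the
one-step-ahead conditional mean is
  E[X_{t+1} | X_t, ...] = c + sum_i phi_i X_{t+1-i}.
Substitute known values:
  E[X_{t+1} | ...] = (0.415) * (8)
                   = 3.3200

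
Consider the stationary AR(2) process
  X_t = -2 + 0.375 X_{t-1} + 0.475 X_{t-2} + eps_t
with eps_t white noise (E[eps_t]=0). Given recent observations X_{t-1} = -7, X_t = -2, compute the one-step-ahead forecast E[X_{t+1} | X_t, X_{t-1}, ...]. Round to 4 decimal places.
E[X_{t+1} \mid \mathcal F_t] = -6.0750

For an AR(p) model X_t = c + sum_i phi_i X_{t-i} + eps_t, the
one-step-ahead conditional mean is
  E[X_{t+1} | X_t, ...] = c + sum_i phi_i X_{t+1-i}.
Substitute known values:
  E[X_{t+1} | ...] = -2 + (0.375) * (-2) + (0.475) * (-7)
                   = -6.0750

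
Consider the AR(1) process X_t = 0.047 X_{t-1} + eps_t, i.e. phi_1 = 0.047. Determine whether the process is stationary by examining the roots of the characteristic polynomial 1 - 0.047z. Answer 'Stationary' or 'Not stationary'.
\text{Stationary}

The AR(p) characteristic polynomial is P(z) = 1 - 0.047z.
Stationarity requires all roots to lie outside the unit circle, i.e. |z| > 1 for every root.
This is linear in z: 1 + (-0.047) z = 0  =>  z = -1/(-0.047) = 21.276596,  |z| = 21.276596.
Moduli of all roots: 21.2766.
All moduli strictly greater than 1? Yes.
Verdict: Stationary.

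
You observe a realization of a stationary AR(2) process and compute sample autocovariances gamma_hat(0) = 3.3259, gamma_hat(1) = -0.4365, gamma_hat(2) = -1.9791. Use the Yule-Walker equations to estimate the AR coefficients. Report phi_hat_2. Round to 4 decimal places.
\hat\phi_{2} = -0.6230

The Yule-Walker equations for an AR(p) process read, in matrix form,
  Gamma_p phi = r_p,   with   (Gamma_p)_{ij} = gamma(|i - j|),
                       (r_p)_i = gamma(i),   i,j = 1..p.
Substitute the sample gammas (Toeplitz matrix and right-hand side of size 2):
  Gamma_p = [[3.3259, -0.4365], [-0.4365, 3.3259]]
  r_p     = [-0.4365, -1.9791]
Written out:
  3.3259 phi_1 - 0.4365 phi_2 = -0.4365
  -0.4365 phi_1 + 3.3259 phi_2 = -1.9791
Solve by Cramer's rule:
  det = gamma(0)^2 - gamma(1)^2 = (3.3259)^2 - (-0.4365)^2 = 11.06161081 - 0.19053225 = 10.87107856
  phi_hat_1 = [gamma(1) gamma(0) - gamma(1) gamma(2)] / det = [(-0.4365)(3.3259) - (-0.4365)(-1.9791)] / 10.87107856 = -2.3156325 / 10.87107856 = -0.213
  phi_hat_2 = [gamma(0) gamma(2) - gamma(1)^2] / det = [(3.3259)(-1.9791) - (-0.4365)^2] / 10.87107856 = -6.77282094 / 10.87107856 = -0.623
So phi_hat = [-0.2130, -0.6230].
Therefore phi_hat_2 = -0.6230.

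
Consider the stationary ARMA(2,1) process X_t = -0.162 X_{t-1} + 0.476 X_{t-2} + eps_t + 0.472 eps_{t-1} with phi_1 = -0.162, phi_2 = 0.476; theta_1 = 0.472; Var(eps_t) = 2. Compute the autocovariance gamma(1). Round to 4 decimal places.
\gamma(1) = 0.9786

Multiply the model equation by X_{t-k} and take expectations. With theta_0 = psi_0 = 1 and psi_j the MA(infinity) weights, this gives
  gamma(k) - sum_i phi_i gamma(k-i) = c_k,
  c_k = sigma^2 * sum_{j=k..q} theta_j psi_{j-k}   (c_k = 0 for k > q),
using gamma(-m) = gamma(m).
psi-weights needed (psi_j = theta_j + sum_i phi_i psi_{j-i}):
  psi_1 = theta_1 + phi_1 = 0.472 + (-0.162) = 0.31
Right-hand sides:
  c_0 = sigma^2 (1 + theta_1 psi_1) = 2 * (1 + (0.472)(0.31)) = 2 * 1.14632 = 2.29264
  c_1 = sigma^2 theta_1 = 2 * (0.472) = 0.944
  c_2 = 0
Equations for k = 0, 1, 2 (AR order 2, c_2 = 0):
  (E0) gamma(0) = phi_1 gamma(1) + phi_2 gamma(2) + c_0
  (E1) gamma(1) = phi_1 gamma(0) + phi_2 gamma(1) + c_1
  (E2) gamma(2) = phi_1 gamma(1) + phi_2 gamma(0)
From (E1): gamma(1) = A gamma(0) + B with
  A = phi_1 / (1 - phi_2) = -0.162 / 0.524 = -0.30916,   B = c_1 / (1 - phi_2) = 0.944 / 0.524 = 1.801527.
Insert (E2) into (E0): gamma(0) (1 - phi_2^2) = phi_1 (1 + phi_2) gamma(1) + c_0.
  phi_1 (1 + phi_2) = (-0.162)(1.476) = -0.239112,   1 - phi_2^2 = 0.773424.
Replace gamma(1) by A gamma(0) + B and collect gamma(0):
  gamma(0) [0.773424 - (-0.239112)(-0.30916)] = (-0.239112)(1.801527) + 2.29264
  gamma(0) * 0.6995 = 1.861873
  gamma(0) = 1.861873 / 0.6995 = 2.66172.
  gamma(1) = A gamma(0) + B = (-0.30916)(2.66172) + (1.801527) = 0.978629.
Therefore gamma(1) = 0.9786 (to 4 decimal places).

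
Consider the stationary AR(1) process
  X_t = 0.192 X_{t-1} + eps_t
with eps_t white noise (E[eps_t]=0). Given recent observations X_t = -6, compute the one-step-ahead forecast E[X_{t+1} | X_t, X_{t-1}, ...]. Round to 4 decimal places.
E[X_{t+1} \mid \mathcal F_t] = -1.1520

For an AR(p) model X_t = c + sum_i phi_i X_{t-i} + eps_t, the
one-step-ahead conditional mean is
  E[X_{t+1} | X_t, ...] = c + sum_i phi_i X_{t+1-i}.
Substitute known values:
  E[X_{t+1} | ...] = (0.192) * (-6)
                   = -1.1520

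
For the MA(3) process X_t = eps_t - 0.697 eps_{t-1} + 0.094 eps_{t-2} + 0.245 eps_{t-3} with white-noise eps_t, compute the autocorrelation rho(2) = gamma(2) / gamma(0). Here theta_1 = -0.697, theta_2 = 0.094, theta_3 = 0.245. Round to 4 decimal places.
\rho(2) = -0.0494

For an MA(q) process with theta_0 = 1, the autocovariance is
  gamma(k) = sigma^2 * sum_{i=0..q-k} theta_i * theta_{i+k},
and rho(k) = gamma(k) / gamma(0). Sigma^2 cancels.
  numerator   = (1)*(0.094) + (-0.697)*(0.245) = -0.076765.
  denominator = (1)^2 + (-0.697)^2 + (0.094)^2 + (0.245)^2 = 1.55467.
  rho(2) = -0.076765 / 1.55467 = -0.0494.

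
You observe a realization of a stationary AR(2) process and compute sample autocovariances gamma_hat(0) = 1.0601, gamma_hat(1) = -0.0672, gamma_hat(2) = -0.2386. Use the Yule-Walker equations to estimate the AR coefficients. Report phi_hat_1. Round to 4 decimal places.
\hat\phi_{1} = -0.0780

The Yule-Walker equations for an AR(p) process read, in matrix form,
  Gamma_p phi = r_p,   with   (Gamma_p)_{ij} = gamma(|i - j|),
                       (r_p)_i = gamma(i),   i,j = 1..p.
Substitute the sample gammas (Toeplitz matrix and right-hand side of size 2):
  Gamma_p = [[1.0601, -0.0672], [-0.0672, 1.0601]]
  r_p     = [-0.0672, -0.2386]
Written out:
  1.0601 phi_1 - 0.0672 phi_2 = -0.0672
  -0.0672 phi_1 + 1.0601 phi_2 = -0.2386
Solve by Cramer's rule:
  det = gamma(0)^2 - gamma(1)^2 = (1.0601)^2 - (-0.0672)^2 = 1.12381201 - 0.00451584 = 1.11929617
  phi_hat_1 = [gamma(1) gamma(0) - gamma(1) gamma(2)] / det = [(-0.0672)(1.0601) - (-0.0672)(-0.2386)] / 1.11929617 = -0.08727264 / 1.11929617 = -0.078
  phi_hat_2 = [gamma(0) gamma(2) - gamma(1)^2] / det = [(1.0601)(-0.2386) - (-0.0672)^2] / 1.11929617 = -0.2574557 / 1.11929617 = -0.23
So phi_hat = [-0.0780, -0.2300].
Therefore phi_hat_1 = -0.0780.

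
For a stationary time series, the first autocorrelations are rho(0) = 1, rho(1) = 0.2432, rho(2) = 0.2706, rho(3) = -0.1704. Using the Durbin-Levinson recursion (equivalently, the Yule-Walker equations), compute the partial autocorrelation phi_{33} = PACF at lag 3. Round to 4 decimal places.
\phi_{33} = -0.3090

The PACF at lag k is phi_{kk}, the last component of the solution
to the Yule-Walker system G_k phi = r_k where
  (G_k)_{ij} = rho(|i - j|), (r_k)_i = rho(i), i,j = 1..k.
Equivalently, Durbin-Levinson gives phi_{kk} iteratively:
  phi_{11} = rho(1)
  phi_{kk} = [rho(k) - sum_{j=1..k-1} phi_{k-1,j} rho(k-j)]
            / [1 - sum_{j=1..k-1} phi_{k-1,j} rho(j)],
  phi_{k,j} = phi_{k-1,j} - phi_{kk} phi_{k-1,k-j},  j = 1..k-1.
Step k = 1:
  phi_11 = rho(1) = 0.2432.
Step k = 2:
  phi_22 = [rho(2) - phi_11 rho(1)] / [1 - phi_11 rho(1)] = [0.2706 - (0.2432)(0.2432)] / [1 - (0.2432)(0.2432)]
         = 0.21145376 / 0.94085376 = 0.224747.
  Update: phi_21 = phi_11 - phi_22 phi_11 = 0.2432 - (0.224747)(0.2432) = 0.188542.
Step k = 3:
  phi_33 = [rho(3) - phi_21 rho(2) - phi_22 rho(1)] / [1 - phi_21 rho(1) - phi_22 rho(2)]
    numerator   = -0.1704 - (0.188542)(0.2706) - (0.224747)(0.2432) = -0.27607775
    denominator = 1 - (0.188542)(0.2432) - (0.224747)(0.2706) = 0.89333023
  phi_33 = -0.27607775 / 0.89333023 = -0.309.
Therefore phi_{33} = -0.3090.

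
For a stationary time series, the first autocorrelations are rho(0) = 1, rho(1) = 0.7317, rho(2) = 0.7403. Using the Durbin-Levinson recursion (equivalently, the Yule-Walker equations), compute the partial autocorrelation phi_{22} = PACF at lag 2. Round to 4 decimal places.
\phi_{22} = 0.4410

The PACF at lag k is phi_{kk}, the last component of the solution
to the Yule-Walker system G_k phi = r_k where
  (G_k)_{ij} = rho(|i - j|), (r_k)_i = rho(i), i,j = 1..k.
Equivalently, Durbin-Levinson gives phi_{kk} iteratively:
  phi_{11} = rho(1)
  phi_{kk} = [rho(k) - sum_{j=1..k-1} phi_{k-1,j} rho(k-j)]
            / [1 - sum_{j=1..k-1} phi_{k-1,j} rho(j)],
  phi_{k,j} = phi_{k-1,j} - phi_{kk} phi_{k-1,k-j},  j = 1..k-1.
Step k = 1:
  phi_11 = rho(1) = 0.7317.
Step k = 2:
  phi_22 = [rho(2) - phi_11 rho(1)] / [1 - phi_11 rho(1)] = [0.7403 - (0.7317)(0.7317)] / [1 - (0.7317)(0.7317)]
         = 0.20491511 / 0.46461511 = 0.441.
Therefore phi_{22} = 0.4410.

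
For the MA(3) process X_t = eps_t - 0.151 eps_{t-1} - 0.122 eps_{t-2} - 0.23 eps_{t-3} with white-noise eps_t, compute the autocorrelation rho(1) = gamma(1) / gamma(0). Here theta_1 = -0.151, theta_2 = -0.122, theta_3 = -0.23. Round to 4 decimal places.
\rho(1) = -0.0958

For an MA(q) process with theta_0 = 1, the autocovariance is
  gamma(k) = sigma^2 * sum_{i=0..q-k} theta_i * theta_{i+k},
and rho(k) = gamma(k) / gamma(0). Sigma^2 cancels.
  numerator   = (1)*(-0.151) + (-0.151)*(-0.122) + (-0.122)*(-0.23) = -0.104518.
  denominator = (1)^2 + (-0.151)^2 + (-0.122)^2 + (-0.23)^2 = 1.090585.
  rho(1) = -0.104518 / 1.090585 = -0.0958.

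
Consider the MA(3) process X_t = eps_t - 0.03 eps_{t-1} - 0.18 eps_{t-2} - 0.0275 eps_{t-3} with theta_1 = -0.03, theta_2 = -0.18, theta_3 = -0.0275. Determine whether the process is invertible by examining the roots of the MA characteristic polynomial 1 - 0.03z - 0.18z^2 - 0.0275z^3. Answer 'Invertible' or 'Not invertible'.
\text{Invertible}

The MA(q) characteristic polynomial is P(z) = 1 - 0.03z - 0.18z^2 - 0.0275z^3.
Invertibility requires all roots to lie outside the unit circle, i.e. |z| > 1 for every root.
Degree 3: look for a simple real root z0 first, then factor out (1 - z/z0) and solve the remaining quadratic.
Testing z0 = -4: P(-4) = 1 + (-0.03)(-4) + (-0.18)(-4)^2 + (-0.0275)(-4)^3
  = 1 + (0.12) + (-2.88) + (1.76) = 0.  So z_0 = -4 is a root, |z_0| = 4.
Divide out the factor (1 + 0.25 z) = (1 - z/z0) (since 1/z0 = -0.25):
  P(z) = (1 + 0.25 z)(1 + (-0.28) z + (-0.11) z^2)
  [check: z-coef -0.28 - (-0.25) = -0.03; z^2-coef -0.11 - (-0.25)(-0.28) = -0.18; z^3-coef -(-0.25)(-0.11) = -0.0275.]
Remaining roots from the quadratic factor 1 + (-0.28) z + (-0.11) z^2:
  Set 1 + (-0.28) z + (-0.11) z^2 = 0, i.e. a z^2 + b z + c = 0 with a = -0.11, b = -0.28, c = 1.
  Discriminant D = b^2 - 4ac = (-0.28)^2 - 4*(-0.11)*1 = 0.0784 - (-0.44) = 0.5184.
  D >= 0, so the roots are real: z = (-b +/- sqrt(D)) / (2a) = (0.28 +/- 0.72) / (-0.22).
    z_1 = (0.28 + 0.72) / (-0.22) = -4.5455,   |z_1| = 4.5455.
    z_2 = (0.28 - 0.72) / (-0.22) = 2,   |z_2| = 2.
Moduli of all roots: 4.0000, 4.5455, 2.0000.
All moduli strictly greater than 1? Yes.
Verdict: Invertible.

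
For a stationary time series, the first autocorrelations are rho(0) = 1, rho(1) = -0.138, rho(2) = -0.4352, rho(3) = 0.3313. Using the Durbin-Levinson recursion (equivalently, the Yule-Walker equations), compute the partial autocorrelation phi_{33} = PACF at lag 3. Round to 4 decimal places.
\phi_{33} = 0.2330

The PACF at lag k is phi_{kk}, the last component of the solution
to the Yule-Walker system G_k phi = r_k where
  (G_k)_{ij} = rho(|i - j|), (r_k)_i = rho(i), i,j = 1..k.
Equivalently, Durbin-Levinson gives phi_{kk} iteratively:
  phi_{11} = rho(1)
  phi_{kk} = [rho(k) - sum_{j=1..k-1} phi_{k-1,j} rho(k-j)]
            / [1 - sum_{j=1..k-1} phi_{k-1,j} rho(j)],
  phi_{k,j} = phi_{k-1,j} - phi_{kk} phi_{k-1,k-j},  j = 1..k-1.
Step k = 1:
  phi_11 = rho(1) = -0.138.
Step k = 2:
  phi_22 = [rho(2) - phi_11 rho(1)] / [1 - phi_11 rho(1)] = [-0.4352 - (-0.138)(-0.138)] / [1 - (-0.138)(-0.138)]
         = -0.454244 / 0.980956 = -0.463063.
  Update: phi_21 = phi_11 - phi_22 phi_11 = -0.138 - (-0.463063)(-0.138) = -0.201903.
Step k = 3:
  phi_33 = [rho(3) - phi_21 rho(2) - phi_22 rho(1)] / [1 - phi_21 rho(1) - phi_22 rho(2)]
    numerator   = 0.3313 - (-0.201903)(-0.4352) - (-0.463063)(-0.138) = 0.17952934
    denominator = 1 - (-0.201903)(-0.138) - (-0.463063)(-0.4352) = 0.77061261
  phi_33 = 0.17952934 / 0.77061261 = 0.233.
Therefore phi_{33} = 0.2330.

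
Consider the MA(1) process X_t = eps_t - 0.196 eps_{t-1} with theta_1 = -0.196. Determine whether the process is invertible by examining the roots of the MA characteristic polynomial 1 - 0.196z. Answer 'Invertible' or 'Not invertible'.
\text{Invertible}

The MA(q) characteristic polynomial is P(z) = 1 - 0.196z.
Invertibility requires all roots to lie outside the unit circle, i.e. |z| > 1 for every root.
This is linear in z: 1 + (-0.196) z = 0  =>  z = -1/(-0.196) = 5.102041,  |z| = 5.102041.
Moduli of all roots: 5.1020.
All moduli strictly greater than 1? Yes.
Verdict: Invertible.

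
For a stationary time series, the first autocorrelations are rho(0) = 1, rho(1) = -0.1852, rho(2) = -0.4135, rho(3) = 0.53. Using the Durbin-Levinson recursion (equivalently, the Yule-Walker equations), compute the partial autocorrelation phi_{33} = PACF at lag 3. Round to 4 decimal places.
\phi_{33} = 0.4380

The PACF at lag k is phi_{kk}, the last component of the solution
to the Yule-Walker system G_k phi = r_k where
  (G_k)_{ij} = rho(|i - j|), (r_k)_i = rho(i), i,j = 1..k.
Equivalently, Durbin-Levinson gives phi_{kk} iteratively:
  phi_{11} = rho(1)
  phi_{kk} = [rho(k) - sum_{j=1..k-1} phi_{k-1,j} rho(k-j)]
            / [1 - sum_{j=1..k-1} phi_{k-1,j} rho(j)],
  phi_{k,j} = phi_{k-1,j} - phi_{kk} phi_{k-1,k-j},  j = 1..k-1.
Step k = 1:
  phi_11 = rho(1) = -0.1852.
Step k = 2:
  phi_22 = [rho(2) - phi_11 rho(1)] / [1 - phi_11 rho(1)] = [-0.4135 - (-0.1852)(-0.1852)] / [1 - (-0.1852)(-0.1852)]
         = -0.44779904 / 0.96570096 = -0.463704.
  Update: phi_21 = phi_11 - phi_22 phi_11 = -0.1852 - (-0.463704)(-0.1852) = -0.271078.
Step k = 3:
  phi_33 = [rho(3) - phi_21 rho(2) - phi_22 rho(1)] / [1 - phi_21 rho(1) - phi_22 rho(2)]
    numerator   = 0.53 - (-0.271078)(-0.4135) - (-0.463704)(-0.1852) = 0.33203137
    denominator = 1 - (-0.271078)(-0.1852) - (-0.463704)(-0.4135) = 0.75805492
  phi_33 = 0.33203137 / 0.75805492 = 0.438.
Therefore phi_{33} = 0.4380.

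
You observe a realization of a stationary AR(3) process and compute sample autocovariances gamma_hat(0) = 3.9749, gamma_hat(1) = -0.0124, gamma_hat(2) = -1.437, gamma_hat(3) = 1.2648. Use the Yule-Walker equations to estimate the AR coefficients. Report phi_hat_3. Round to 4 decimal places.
\hat\phi_{3} = 0.3630

The Yule-Walker equations for an AR(p) process read, in matrix form,
  Gamma_p phi = r_p,   with   (Gamma_p)_{ij} = gamma(|i - j|),
                       (r_p)_i = gamma(i),   i,j = 1..p.
Substitute the sample gammas (Toeplitz matrix and right-hand side of size 3):
  Gamma_p = [[3.9749, -0.0124, -1.437], [-0.0124, 3.9749, -0.0124], [-1.437, -0.0124, 3.9749]]
  r_p     = [-0.0124, -1.437, 1.2648]
Written out (R1..R3):
  (R1) 3.9749 phi_1 - 0.0124 phi_2 - 1.437 phi_3 = -0.0124
  (R2) -0.0124 phi_1 + 3.9749 phi_2 - 0.0124 phi_3 = -1.437
  (R3) -1.437 phi_1 - 0.0124 phi_2 + 3.9749 phi_3 = 1.2648
Gaussian elimination:
  R2 <- R2 - (-0.0124/3.9749) R1 = R2 - (-0.00312) R1:  3.974861 phi_2 - 0.016883 phi_3 = -1.437039
  R3 <- R3 - (-1.437/3.9749) R1 = R3 - (-0.361519) R1:  -0.016883 phi_2 + 3.455398 phi_3 = 1.260317
  R3 <- R3 - (-0.016883/3.974861) R2 = R3 - (-0.004247) R2:  3.455326 phi_3 = 1.254213
Back-substitution:
  phi_hat_3 = 1.254213 / 3.455326 = 0.36298
  phi_hat_2 = (-1.437039 - (-0.016883)(0.36298)) / 3.974861 = -0.35999
  phi_hat_1 = (-0.0124 - (-0.0124)(-0.35999) - (-1.437)(0.36298)) / 3.9749 = 0.126981
So phi_hat = [0.1270, -0.3600, 0.3630].
Therefore phi_hat_3 = 0.3630.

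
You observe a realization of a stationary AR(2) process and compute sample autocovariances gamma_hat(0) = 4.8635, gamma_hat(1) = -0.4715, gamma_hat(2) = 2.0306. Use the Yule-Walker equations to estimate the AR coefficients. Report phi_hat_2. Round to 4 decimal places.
\hat\phi_{2} = 0.4120

The Yule-Walker equations for an AR(p) process read, in matrix form,
  Gamma_p phi = r_p,   with   (Gamma_p)_{ij} = gamma(|i - j|),
                       (r_p)_i = gamma(i),   i,j = 1..p.
Substitute the sample gammas (Toeplitz matrix and right-hand side of size 2):
  Gamma_p = [[4.8635, -0.4715], [-0.4715, 4.8635]]
  r_p     = [-0.4715, 2.0306]
Written out:
  4.8635 phi_1 - 0.4715 phi_2 = -0.4715
  -0.4715 phi_1 + 4.8635 phi_2 = 2.0306
Solve by Cramer's rule:
  det = gamma(0)^2 - gamma(1)^2 = (4.8635)^2 - (-0.4715)^2 = 23.65363225 - 0.22231225 = 23.43132
  phi_hat_1 = [gamma(1) gamma(0) - gamma(1) gamma(2)] / det = [(-0.4715)(4.8635) - (-0.4715)(2.0306)] / 23.43132 = -1.33571235 / 23.43132 = -0.057
  phi_hat_2 = [gamma(0) gamma(2) - gamma(1)^2] / det = [(4.8635)(2.0306) - (-0.4715)^2] / 23.43132 = 9.65351085 / 23.43132 = 0.412
So phi_hat = [-0.0570, 0.4120].
Therefore phi_hat_2 = 0.4120.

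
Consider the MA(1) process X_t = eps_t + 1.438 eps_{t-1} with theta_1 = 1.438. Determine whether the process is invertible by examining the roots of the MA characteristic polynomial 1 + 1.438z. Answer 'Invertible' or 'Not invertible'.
\text{Not invertible}

The MA(q) characteristic polynomial is P(z) = 1 + 1.438z.
Invertibility requires all roots to lie outside the unit circle, i.e. |z| > 1 for every root.
This is linear in z: 1 + (1.438) z = 0  =>  z = -1/(1.438) = -0.69541,  |z| = 0.69541.
Moduli of all roots: 0.6954.
All moduli strictly greater than 1? No.
Verdict: Not invertible.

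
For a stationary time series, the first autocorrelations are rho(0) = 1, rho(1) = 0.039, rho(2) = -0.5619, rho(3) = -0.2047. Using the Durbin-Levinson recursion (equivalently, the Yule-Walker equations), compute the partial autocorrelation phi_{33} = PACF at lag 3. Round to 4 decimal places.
\phi_{33} = -0.2181

The PACF at lag k is phi_{kk}, the last component of the solution
to the Yule-Walker system G_k phi = r_k where
  (G_k)_{ij} = rho(|i - j|), (r_k)_i = rho(i), i,j = 1..k.
Equivalently, Durbin-Levinson gives phi_{kk} iteratively:
  phi_{11} = rho(1)
  phi_{kk} = [rho(k) - sum_{j=1..k-1} phi_{k-1,j} rho(k-j)]
            / [1 - sum_{j=1..k-1} phi_{k-1,j} rho(j)],
  phi_{k,j} = phi_{k-1,j} - phi_{kk} phi_{k-1,k-j},  j = 1..k-1.
Step k = 1:
  phi_11 = rho(1) = 0.039.
Step k = 2:
  phi_22 = [rho(2) - phi_11 rho(1)] / [1 - phi_11 rho(1)] = [-0.5619 - (0.039)(0.039)] / [1 - (0.039)(0.039)]
         = -0.563421 / 0.998479 = -0.564279.
  Update: phi_21 = phi_11 - phi_22 phi_11 = 0.039 - (-0.564279)(0.039) = 0.061007.
Step k = 3:
  phi_33 = [rho(3) - phi_21 rho(2) - phi_22 rho(1)] / [1 - phi_21 rho(1) - phi_22 rho(2)]
    numerator   = -0.2047 - (0.061007)(-0.5619) - (-0.564279)(0.039) = -0.14841334
    denominator = 1 - (0.061007)(0.039) - (-0.564279)(-0.5619) = 0.68055221
  phi_33 = -0.14841334 / 0.68055221 = -0.2181.
Therefore phi_{33} = -0.2181.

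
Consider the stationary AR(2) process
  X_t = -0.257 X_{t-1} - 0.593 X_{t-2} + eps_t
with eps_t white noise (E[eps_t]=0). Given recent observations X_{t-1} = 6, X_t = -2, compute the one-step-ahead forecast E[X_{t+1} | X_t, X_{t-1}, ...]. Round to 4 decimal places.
E[X_{t+1} \mid \mathcal F_t] = -3.0440

For an AR(p) model X_t = c + sum_i phi_i X_{t-i} + eps_t, the
one-step-ahead conditional mean is
  E[X_{t+1} | X_t, ...] = c + sum_i phi_i X_{t+1-i}.
Substitute known values:
  E[X_{t+1} | ...] = (-0.257) * (-2) + (-0.593) * (6)
                   = -3.0440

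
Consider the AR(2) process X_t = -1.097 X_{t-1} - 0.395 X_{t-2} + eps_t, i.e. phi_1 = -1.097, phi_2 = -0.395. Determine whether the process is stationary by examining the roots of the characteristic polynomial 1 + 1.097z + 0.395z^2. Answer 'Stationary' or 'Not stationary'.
\text{Stationary}

The AR(p) characteristic polynomial is P(z) = 1 + 1.097z + 0.395z^2.
Stationarity requires all roots to lie outside the unit circle, i.e. |z| > 1 for every root.
Set 1 + (1.097) z + (0.395) z^2 = 0, i.e. a z^2 + b z + c = 0 with a = 0.395, b = 1.097, c = 1.
Discriminant D = b^2 - 4ac = (1.097)^2 - 4*(0.395)*1 = 1.203409 - (1.58) = -0.376591.
D < 0, so the roots are the complex-conjugate pair z = (-b +/- i sqrt(-D)) / (2a) = -1.3886 +/- 0.7768i.
For a conjugate pair |z|^2 = z * conj(z) = (product of roots) = c/a = 1/(0.395) = 2.531646, so |z| = sqrt(2.531646) = 1.5911 for both roots.
Moduli of all roots: 1.5911, 1.5911.
All moduli strictly greater than 1? Yes.
Verdict: Stationary.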